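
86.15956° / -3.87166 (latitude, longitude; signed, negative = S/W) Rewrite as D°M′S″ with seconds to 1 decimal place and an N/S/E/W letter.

86°09′34.4″ N, 3°52′18.0″ W

Lat: whole degrees 86; 9.57360′ → 9′ and 34.416″
Longitude is negative → W; |value| = 3.871660
λ: 0.871660° → 52.29960′; 0.29960 × 60 = 17.976″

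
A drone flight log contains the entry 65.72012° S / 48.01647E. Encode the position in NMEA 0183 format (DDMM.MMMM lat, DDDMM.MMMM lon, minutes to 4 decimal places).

6543.2072,S / 04800.9882,E

Lat: minutes = (65.720120 − 65) × 60 = 43.207200
λ: 48° + 0.016470 × 60 = 48° 0.988200′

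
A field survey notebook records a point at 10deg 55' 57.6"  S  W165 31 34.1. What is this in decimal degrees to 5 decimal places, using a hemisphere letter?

10.93267° S, 165.52614° W

Lat: 10° + 55/60 + 57.6/3600 = 10 + 0.916667 + 0.016000 = 10.932667
λ: 165 + 31/60 + 34.1/3600 = 165.526139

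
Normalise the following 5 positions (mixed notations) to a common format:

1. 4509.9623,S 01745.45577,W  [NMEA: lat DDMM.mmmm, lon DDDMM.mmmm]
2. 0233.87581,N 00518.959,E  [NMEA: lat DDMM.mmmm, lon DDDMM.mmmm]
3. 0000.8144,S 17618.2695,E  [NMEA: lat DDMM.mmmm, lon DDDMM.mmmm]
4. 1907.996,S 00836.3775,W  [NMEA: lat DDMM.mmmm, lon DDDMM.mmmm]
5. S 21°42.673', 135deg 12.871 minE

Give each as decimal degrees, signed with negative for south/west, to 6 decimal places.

Point 1:
  φ: degrees = first 2 digits = 45, minutes = 9.9623; 45 + 9.9623/60 = 45.1660383
  S → negative
  Lon: degrees = first 3 digits = 17, minutes = 45.45577; 17 + 45.45577/60 = 17.7575962
  W ⇒ negate
Point 2:
  Lat: split at 2 digits → 02° and 33.87581′; 2 + 33.87581/60 = 2.5645968
  N ⇒ keep positive
  Lon: split at 3 digits → 005° and 18.959′; 5 + 18.959/60 = 5.3159833
  E ⇒ keep positive
Point 3:
  Latitude: degrees = first 2 digits = 0, minutes = 0.8144; 0 + 0.8144/60 = 0.0135733
  S ⇒ negate
  Lon: split at 3 digits → 176° and 18.2695′; 176 + 18.2695/60 = 176.3044917
  E ⇒ keep positive
Point 4:
  Latitude: degrees = first 2 digits = 19, minutes = 7.996; 19 + 7.996/60 = 19.1332667
  hemisphere S, so the sign is −
  λ: degrees = first 3 digits = 8, minutes = 36.3775; 8 + 36.3775/60 = 8.6062917
  hemisphere W, so the sign is −
Point 5:
  Lat: 21 + 42.673/60 = 21.7112167
  S → negative
  Longitude: 135 + 12.871/60 = 135.2145167
  E ⇒ keep positive

1. -45.166038, -17.757596
2. 2.564597, 5.315983
3. -0.013573, 176.304492
4. -19.133267, -8.606292
5. -21.711217, 135.214517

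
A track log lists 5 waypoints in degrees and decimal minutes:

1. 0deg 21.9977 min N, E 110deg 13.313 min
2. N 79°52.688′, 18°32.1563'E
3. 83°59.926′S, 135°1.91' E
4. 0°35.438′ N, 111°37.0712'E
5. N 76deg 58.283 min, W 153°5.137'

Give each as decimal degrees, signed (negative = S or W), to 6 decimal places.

Point 1:
  φ: 0 + 21.9977/60 = 0.3666283
  N → positive
  λ: 13.313′ = 0.221883°; total 110.2218833
  E ⇒ keep positive
Point 2:
  Lat: 79 + 52.688/60 = 79.8781333
  N ⇒ keep positive
  λ: 32.1563′ = 0.535938°; total 18.5359383
  E ⇒ keep positive
Point 3:
  Lat: 59.926′ = 0.998767°; total 83.9987667
  hemisphere S, so the sign is −
  Lon: 135 + 1.91/60 = 135.0318333
  E → positive
Point 4:
  Lat: 0 + 35.438/60 = 0.5906333
  N → positive
  λ: 37.0712′ = 0.617853°; total 111.6178533
  E → positive
Point 5:
  Lat: 76 + 58.283/60 = 76.9713833
  N ⇒ keep positive
  Lon: 153 + 5.137/60 = 153.0856167
  W → negative

1. 0.366628, 110.221883
2. 79.878133, 18.535938
3. -83.998767, 135.031833
4. 0.590633, 111.617853
5. 76.971383, -153.085617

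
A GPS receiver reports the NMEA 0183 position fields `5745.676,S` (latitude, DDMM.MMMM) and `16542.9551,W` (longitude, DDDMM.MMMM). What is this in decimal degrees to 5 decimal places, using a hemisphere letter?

57.76127° S, 165.71592° W

φ: degrees = first 2 digits = 57, minutes = 45.676; 57 + 45.676/60 = 57.761267
λ: degrees = first 3 digits = 165, minutes = 42.9551; 165 + 42.9551/60 = 165.715918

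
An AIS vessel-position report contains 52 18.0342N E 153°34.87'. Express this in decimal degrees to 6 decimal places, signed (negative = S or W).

φ: 18.0342′ = 0.300570°; total 52.3005700
N ⇒ keep positive
λ: 34.87′ = 0.581167°; total 153.5811667
E → positive

52.300570, 153.581167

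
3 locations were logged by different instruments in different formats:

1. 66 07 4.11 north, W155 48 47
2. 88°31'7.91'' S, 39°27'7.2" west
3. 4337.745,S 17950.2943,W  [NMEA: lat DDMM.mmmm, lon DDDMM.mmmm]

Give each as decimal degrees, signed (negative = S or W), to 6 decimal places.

Point 1:
  φ: 7′ + 4.11″ = 7.06850′; 66 + 7.06850/60 = 66.1178083
  N ⇒ keep positive
  λ: 155 + 48/60 + 47/3600 = 155.8130556
  hemisphere W, so the sign is −
Point 2:
  Lat: 88 + 31/60 + 7.91/3600 = 88.5188639
  hemisphere S, so the sign is −
  Lon: 27′ + 7.2″ = 27.12000′; 39 + 27.12000/60 = 39.4520000
  W ⇒ negate
Point 3:
  Latitude: degrees = first 2 digits = 43, minutes = 37.745; 43 + 37.745/60 = 43.6290833
  hemisphere S, so the sign is −
  λ: degrees = first 3 digits = 179, minutes = 50.2943; 179 + 50.2943/60 = 179.8382383
  W ⇒ negate

1. 66.117808, -155.813056
2. -88.518864, -39.452000
3. -43.629083, -179.838238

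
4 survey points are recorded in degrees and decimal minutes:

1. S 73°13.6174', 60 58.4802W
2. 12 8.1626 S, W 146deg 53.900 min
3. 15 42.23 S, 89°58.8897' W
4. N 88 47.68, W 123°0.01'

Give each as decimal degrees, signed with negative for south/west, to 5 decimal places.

Point 1:
  Lat: 73 + 13.6174/60 = 73.226957
  S → negative
  λ: 58.4802′ = 0.974670°; total 60.974670
  W ⇒ negate
Point 2:
  φ: 12 + 8.1626/60 = 12.136043
  S → negative
  Longitude: 53.9′ = 0.898333°; total 146.898333
  hemisphere W, so the sign is −
Point 3:
  φ: 15 + 42.23/60 = 15.703833
  hemisphere S, so the sign is −
  λ: 89 + 58.8897/60 = 89.981495
  W → negative
Point 4:
  φ: 88 + 47.68/60 = 88.794667
  N ⇒ keep positive
  Longitude: 123 + 0.01/60 = 123.000167
  W → negative

1. -73.22696, -60.97467
2. -12.13604, -146.89833
3. -15.70383, -89.98150
4. 88.79467, -123.00017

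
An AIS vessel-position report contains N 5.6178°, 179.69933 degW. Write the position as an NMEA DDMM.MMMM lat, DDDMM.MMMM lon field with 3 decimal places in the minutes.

0537.068,N / 17941.960,W

Latitude: 5° + 0.617800 × 60 = 5° 37.06800′
λ: minutes = (179.699330 − 179) × 60 = 41.95980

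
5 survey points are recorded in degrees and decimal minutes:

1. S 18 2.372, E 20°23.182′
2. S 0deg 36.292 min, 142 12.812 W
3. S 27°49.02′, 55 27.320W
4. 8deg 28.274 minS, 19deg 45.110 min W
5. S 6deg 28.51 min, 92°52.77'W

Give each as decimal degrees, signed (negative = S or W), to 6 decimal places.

1. -18.039533, 20.386367
2. -0.604867, -142.213533
3. -27.817000, -55.455333
4. -8.471233, -19.751833
5. -6.475167, -92.879500

Point 1:
  φ: 2.372′ = 0.039533°; total 18.0395333
  S ⇒ negate
  λ: 20 + 23.182/60 = 20.3863667
  E → positive
Point 2:
  Lat: 36.292′ = 0.604867°; total 0.6048667
  S → negative
  Longitude: 142 + 12.812/60 = 142.2135333
  W ⇒ negate
Point 3:
  Latitude: 49.02′ = 0.817000°; total 27.8170000
  S ⇒ negate
  λ: 55 + 27.32/60 = 55.4553333
  hemisphere W, so the sign is −
Point 4:
  φ: 28.274′ = 0.471233°; total 8.4712333
  hemisphere S, so the sign is −
  λ: 19 + 45.11/60 = 19.7518333
  W → negative
Point 5:
  φ: 28.51′ = 0.475167°; total 6.4751667
  hemisphere S, so the sign is −
  Longitude: 52.77′ = 0.879500°; total 92.8795000
  hemisphere W, so the sign is −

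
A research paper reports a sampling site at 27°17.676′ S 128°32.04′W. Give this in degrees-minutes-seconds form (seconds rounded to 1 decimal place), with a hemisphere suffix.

Lat: 17.67600′ → 17′ and 0.67600 × 60 = 40.560″
Lon: 32.04000′ → 32′ and 0.04000 × 60 = 2.400″

27°17′40.6″ S, 128°32′2.4″ W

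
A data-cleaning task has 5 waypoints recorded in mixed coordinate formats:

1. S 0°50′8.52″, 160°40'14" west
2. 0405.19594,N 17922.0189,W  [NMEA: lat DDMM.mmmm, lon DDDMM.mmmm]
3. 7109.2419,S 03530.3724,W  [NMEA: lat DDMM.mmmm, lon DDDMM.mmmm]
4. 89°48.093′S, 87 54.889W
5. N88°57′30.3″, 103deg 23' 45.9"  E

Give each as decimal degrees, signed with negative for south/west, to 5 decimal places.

1. -0.83570, -160.67056
2. 4.08660, -179.36698
3. -71.15403, -35.50621
4. -89.80155, -87.91482
5. 88.95842, 103.39608

Point 1:
  Latitude: 50′ + 8.52″ = 50.14200′; 0 + 50.14200/60 = 0.835700
  S ⇒ negate
  λ: 160° + 40/60 + 14/3600 = 160 + 0.666667 + 0.003889 = 160.670556
  hemisphere W, so the sign is −
Point 2:
  φ: split at 2 digits → 04° and 5.19594′; 4 + 5.19594/60 = 4.086599
  N ⇒ keep positive
  Longitude: split at 3 digits → 179° and 22.0189′; 179 + 22.0189/60 = 179.366982
  hemisphere W, so the sign is −
Point 3:
  Latitude: degrees = first 2 digits = 71, minutes = 9.2419; 71 + 9.2419/60 = 71.154032
  S → negative
  Longitude: split at 3 digits → 035° and 30.3724′; 35 + 30.3724/60 = 35.506207
  W ⇒ negate
Point 4:
  φ: 89 + 48.093/60 = 89.801550
  hemisphere S, so the sign is −
  Lon: 87 + 54.889/60 = 87.914817
  W ⇒ negate
Point 5:
  φ: 88° + 57/60 + 30.3/3600 = 88 + 0.950000 + 0.008417 = 88.958417
  N ⇒ keep positive
  Longitude: 23′ + 45.9″ = 23.76500′; 103 + 23.76500/60 = 103.396083
  E ⇒ keep positive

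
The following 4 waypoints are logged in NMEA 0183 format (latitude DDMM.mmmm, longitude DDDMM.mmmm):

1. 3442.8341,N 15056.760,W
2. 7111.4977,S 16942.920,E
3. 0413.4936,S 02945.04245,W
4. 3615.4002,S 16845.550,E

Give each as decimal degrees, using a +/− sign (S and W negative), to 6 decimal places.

1. 34.713902, -150.946000
2. -71.191628, 169.715333
3. -4.224893, -29.750708
4. -36.256670, 168.759167

Point 1:
  Lat: degrees = first 2 digits = 34, minutes = 42.8341; 34 + 42.8341/60 = 34.7139017
  N → positive
  λ: split at 3 digits → 150° and 56.76′; 150 + 56.76/60 = 150.9460000
  hemisphere W, so the sign is −
Point 2:
  Latitude: split at 2 digits → 71° and 11.4977′; 71 + 11.4977/60 = 71.1916283
  S → negative
  λ: split at 3 digits → 169° and 42.92′; 169 + 42.92/60 = 169.7153333
  E → positive
Point 3:
  φ: degrees = first 2 digits = 4, minutes = 13.4936; 4 + 13.4936/60 = 4.2248933
  S ⇒ negate
  λ: degrees = first 3 digits = 29, minutes = 45.04245; 29 + 45.04245/60 = 29.7507075
  W ⇒ negate
Point 4:
  Lat: split at 2 digits → 36° and 15.4002′; 36 + 15.4002/60 = 36.2566700
  S → negative
  λ: degrees = first 3 digits = 168, minutes = 45.55; 168 + 45.55/60 = 168.7591667
  E → positive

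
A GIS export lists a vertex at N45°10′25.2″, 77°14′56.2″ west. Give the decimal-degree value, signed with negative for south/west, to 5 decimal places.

45.17367, -77.24894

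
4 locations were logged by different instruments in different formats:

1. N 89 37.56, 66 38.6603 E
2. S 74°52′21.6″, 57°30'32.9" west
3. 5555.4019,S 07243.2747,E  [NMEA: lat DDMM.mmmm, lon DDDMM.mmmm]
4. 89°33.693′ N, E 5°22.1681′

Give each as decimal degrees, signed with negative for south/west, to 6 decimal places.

1. 89.626000, 66.644338
2. -74.872667, -57.509139
3. -55.923365, 72.721245
4. 89.561550, 5.369468

Point 1:
  Lat: 89 + 37.56/60 = 89.6260000
  N ⇒ keep positive
  λ: 38.6603′ = 0.644338°; total 66.6443383
  E → positive
Point 2:
  φ: 52′ + 21.6″ = 52.36000′; 74 + 52.36000/60 = 74.8726667
  S → negative
  Longitude: 57° + 30/60 + 32.9/3600 = 57 + 0.500000 + 0.009139 = 57.5091389
  hemisphere W, so the sign is −
Point 3:
  Latitude: split at 2 digits → 55° and 55.4019′; 55 + 55.4019/60 = 55.9233650
  hemisphere S, so the sign is −
  λ: split at 3 digits → 072° and 43.2747′; 72 + 43.2747/60 = 72.7212450
  E ⇒ keep positive
Point 4:
  Lat: 89 + 33.693/60 = 89.5615500
  N ⇒ keep positive
  λ: 5 + 22.1681/60 = 5.3694683
  E ⇒ keep positive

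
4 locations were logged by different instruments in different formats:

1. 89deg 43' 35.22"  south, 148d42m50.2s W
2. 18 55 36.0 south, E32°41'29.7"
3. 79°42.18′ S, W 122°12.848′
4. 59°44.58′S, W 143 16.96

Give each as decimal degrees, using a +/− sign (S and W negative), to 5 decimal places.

1. -89.72645, -148.71394
2. -18.92667, 32.69158
3. -79.70300, -122.21413
4. -59.74300, -143.28267

Point 1:
  Lat: 89° + 43/60 + 35.22/3600 = 89 + 0.716667 + 0.009783 = 89.726450
  S → negative
  λ: 148° + 42/60 + 50.2/3600 = 148 + 0.700000 + 0.013944 = 148.713944
  hemisphere W, so the sign is −
Point 2:
  Lat: 55′ + 36″ = 55.60000′; 18 + 55.60000/60 = 18.926667
  hemisphere S, so the sign is −
  λ: 41′ + 29.7″ = 41.49500′; 32 + 41.49500/60 = 32.691583
  E → positive
Point 3:
  Latitude: 42.18′ = 0.703000°; total 79.703000
  S → negative
  Lon: 122 + 12.848/60 = 122.214133
  hemisphere W, so the sign is −
Point 4:
  Lat: 44.58′ = 0.743000°; total 59.743000
  S → negative
  Lon: 143 + 16.96/60 = 143.282667
  hemisphere W, so the sign is −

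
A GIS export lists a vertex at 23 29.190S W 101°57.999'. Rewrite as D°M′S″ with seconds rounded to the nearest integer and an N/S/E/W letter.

23°29′11″ S, 101°58′0″ W

Lat: 29.19000′ → 29′ and 0.19000 × 60 = 11.40″
Lon: 57.99900′ → 57′ and 0.99900 × 60 = 59.94″
rounding carry → 101°58′0″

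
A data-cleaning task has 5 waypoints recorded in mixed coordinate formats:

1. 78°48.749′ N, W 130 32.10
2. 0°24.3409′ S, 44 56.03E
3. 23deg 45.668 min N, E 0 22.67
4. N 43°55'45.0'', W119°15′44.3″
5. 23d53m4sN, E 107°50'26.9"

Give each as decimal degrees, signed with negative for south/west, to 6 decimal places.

1. 78.812483, -130.535000
2. -0.405682, 44.933833
3. 23.761133, 0.377833
4. 43.929167, -119.262306
5. 23.884444, 107.840806

Point 1:
  Lat: 48.749′ = 0.812483°; total 78.8124833
  N → positive
  λ: 32.1′ = 0.535000°; total 130.5350000
  hemisphere W, so the sign is −
Point 2:
  Latitude: 24.3409′ = 0.405682°; total 0.4056817
  S → negative
  λ: 56.03′ = 0.933833°; total 44.9338333
  E ⇒ keep positive
Point 3:
  Latitude: 23 + 45.668/60 = 23.7611333
  N → positive
  Longitude: 22.67′ = 0.377833°; total 0.3778333
  E ⇒ keep positive
Point 4:
  φ: 43° + 55/60 + 45/3600 = 43 + 0.916667 + 0.012500 = 43.9291667
  N → positive
  Lon: 119 + 15/60 + 44.3/3600 = 119.2623056
  W ⇒ negate
Point 5:
  φ: 23° + 53/60 + 4/3600 = 23 + 0.883333 + 0.001111 = 23.8844444
  N ⇒ keep positive
  Lon: 107° + 50/60 + 26.9/3600 = 107 + 0.833333 + 0.007472 = 107.8408056
  E ⇒ keep positive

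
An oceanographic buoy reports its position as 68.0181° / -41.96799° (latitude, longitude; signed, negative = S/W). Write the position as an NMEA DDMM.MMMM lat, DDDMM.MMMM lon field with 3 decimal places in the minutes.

Latitude: fractional part 0.018100 → 1.08600 minutes
Longitude is negative → W; |value| = 41.967990
Longitude: minutes = (41.967990 − 41) × 60 = 58.07940

6801.086,N / 04158.079,W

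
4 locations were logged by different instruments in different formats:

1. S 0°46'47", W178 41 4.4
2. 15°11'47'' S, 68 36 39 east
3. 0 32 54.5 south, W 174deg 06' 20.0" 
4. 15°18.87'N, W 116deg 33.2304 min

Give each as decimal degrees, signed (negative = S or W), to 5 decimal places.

1. -0.77972, -178.68456
2. -15.19639, 68.61083
3. -0.54847, -174.10556
4. 15.31450, -116.55384

Point 1:
  Latitude: 0 + 46/60 + 47/3600 = 0.779722
  hemisphere S, so the sign is −
  λ: 178 + 41/60 + 4.4/3600 = 178.684556
  hemisphere W, so the sign is −
Point 2:
  Latitude: 11′ + 47″ = 11.78333′; 15 + 11.78333/60 = 15.196389
  hemisphere S, so the sign is −
  λ: 68 + 36/60 + 39/3600 = 68.610833
  E → positive
Point 3:
  φ: 32′ + 54.5″ = 32.90833′; 0 + 32.90833/60 = 0.548472
  hemisphere S, so the sign is −
  Longitude: 174° + 6/60 + 20/3600 = 174 + 0.100000 + 0.005556 = 174.105556
  W → negative
Point 4:
  Latitude: 15 + 18.87/60 = 15.314500
  N ⇒ keep positive
  Longitude: 116 + 33.2304/60 = 116.553840
  hemisphere W, so the sign is −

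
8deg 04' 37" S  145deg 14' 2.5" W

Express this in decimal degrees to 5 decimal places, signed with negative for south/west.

-8.07694, -145.23403

Latitude: 8° + 4/60 + 37/3600 = 8 + 0.066667 + 0.010278 = 8.076944
hemisphere S, so the sign is −
λ: 14′ + 2.5″ = 14.04167′; 145 + 14.04167/60 = 145.234028
W → negative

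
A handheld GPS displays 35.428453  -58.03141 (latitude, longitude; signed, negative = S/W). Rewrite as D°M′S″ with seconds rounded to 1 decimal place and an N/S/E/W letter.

35°25′42.4″ N, 58°01′53.1″ W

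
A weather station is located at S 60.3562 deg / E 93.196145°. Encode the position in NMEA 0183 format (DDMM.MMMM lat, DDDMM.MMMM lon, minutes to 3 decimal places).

6021.372,S / 09311.769,E

φ: minutes = (60.356200 − 60) × 60 = 21.37200
Longitude: minutes = (93.196145 − 93) × 60 = 11.76870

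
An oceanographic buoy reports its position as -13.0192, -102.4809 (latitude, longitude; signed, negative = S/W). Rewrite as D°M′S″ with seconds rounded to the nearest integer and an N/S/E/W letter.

Latitude is negative → S; |value| = 13.019200
Latitude: 0.019200 × 60 = 1.15200′ → 1′, remainder × 60 = 9.12″
Longitude is negative → W; |value| = 102.480900
Lon: 0.480900 × 60 = 28.85400′ → 28′, remainder × 60 = 51.24″

13°01′9″ S, 102°28′51″ W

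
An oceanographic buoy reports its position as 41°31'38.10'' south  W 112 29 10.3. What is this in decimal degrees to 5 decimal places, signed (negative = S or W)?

Latitude: 41 + 31/60 + 38.1/3600 = 41.527250
S → negative
λ: 29′ + 10.3″ = 29.17167′; 112 + 29.17167/60 = 112.486194
hemisphere W, so the sign is −

-41.52725, -112.48619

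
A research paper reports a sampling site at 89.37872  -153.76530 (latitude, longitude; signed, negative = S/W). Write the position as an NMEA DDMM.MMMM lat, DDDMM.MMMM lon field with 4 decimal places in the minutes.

8922.7232,N / 15345.9180,W

Latitude: fractional part 0.378720 → 22.723200 minutes
Longitude is negative → W; |value| = 153.765300
Lon: 153° + 0.765300 × 60 = 153° 45.918000′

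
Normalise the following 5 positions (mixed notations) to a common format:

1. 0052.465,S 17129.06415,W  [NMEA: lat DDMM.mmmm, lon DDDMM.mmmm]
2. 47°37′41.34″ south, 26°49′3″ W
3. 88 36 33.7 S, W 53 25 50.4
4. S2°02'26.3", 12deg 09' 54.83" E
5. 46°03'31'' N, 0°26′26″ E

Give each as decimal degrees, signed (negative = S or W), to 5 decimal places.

Point 1:
  φ: degrees = first 2 digits = 0, minutes = 52.465; 0 + 52.465/60 = 0.874417
  hemisphere S, so the sign is −
  λ: split at 3 digits → 171° and 29.06415′; 171 + 29.06415/60 = 171.484403
  W → negative
Point 2:
  Latitude: 47° + 37/60 + 41.34/3600 = 47 + 0.616667 + 0.011483 = 47.628150
  hemisphere S, so the sign is −
  Lon: 49′ + 3″ = 49.05000′; 26 + 49.05000/60 = 26.817500
  W ⇒ negate
Point 3:
  Latitude: 88 + 36/60 + 33.7/3600 = 88.609361
  S ⇒ negate
  Lon: 53° + 25/60 + 50.4/3600 = 53 + 0.416667 + 0.014000 = 53.430667
  W ⇒ negate
Point 4:
  Latitude: 2° + 2/60 + 26.3/3600 = 2 + 0.033333 + 0.007306 = 2.040639
  hemisphere S, so the sign is −
  λ: 12 + 9/60 + 54.83/3600 = 12.165231
  E → positive
Point 5:
  Lat: 46° + 3/60 + 31/3600 = 46 + 0.050000 + 0.008611 = 46.058611
  N → positive
  Longitude: 0° + 26/60 + 26/3600 = 0 + 0.433333 + 0.007222 = 0.440556
  E ⇒ keep positive

1. -0.87442, -171.48440
2. -47.62815, -26.81750
3. -88.60936, -53.43067
4. -2.04064, 12.16523
5. 46.05861, 0.44056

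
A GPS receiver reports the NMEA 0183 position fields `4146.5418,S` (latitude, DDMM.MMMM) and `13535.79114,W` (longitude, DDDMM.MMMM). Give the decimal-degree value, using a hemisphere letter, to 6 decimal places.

Lat: degrees = first 2 digits = 41, minutes = 46.5418; 41 + 46.5418/60 = 41.7756967
Lon: degrees = first 3 digits = 135, minutes = 35.79114; 135 + 35.79114/60 = 135.5965190

41.775697° S, 135.596519° W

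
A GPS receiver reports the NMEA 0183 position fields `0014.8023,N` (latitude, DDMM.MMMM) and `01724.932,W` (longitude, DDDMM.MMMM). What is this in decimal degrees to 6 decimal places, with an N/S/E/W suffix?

Lat: degrees = first 2 digits = 0, minutes = 14.8023; 0 + 14.8023/60 = 0.2467050
Lon: degrees = first 3 digits = 17, minutes = 24.932; 17 + 24.932/60 = 17.4155333

0.246705° N, 17.415533° W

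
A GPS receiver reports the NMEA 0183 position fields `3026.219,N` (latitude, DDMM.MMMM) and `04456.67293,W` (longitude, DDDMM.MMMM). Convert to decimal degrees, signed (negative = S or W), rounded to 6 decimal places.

30.436983, -44.944549

Latitude: degrees = first 2 digits = 30, minutes = 26.219; 30 + 26.219/60 = 30.4369833
N ⇒ keep positive
Lon: degrees = first 3 digits = 44, minutes = 56.67293; 44 + 56.67293/60 = 44.9445488
hemisphere W, so the sign is −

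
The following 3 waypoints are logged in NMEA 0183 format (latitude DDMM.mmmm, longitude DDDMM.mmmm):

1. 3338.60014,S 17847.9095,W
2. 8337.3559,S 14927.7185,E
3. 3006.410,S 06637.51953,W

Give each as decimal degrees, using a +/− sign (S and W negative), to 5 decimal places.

Point 1:
  Lat: degrees = first 2 digits = 33, minutes = 38.60014; 33 + 38.60014/60 = 33.643336
  S → negative
  Lon: split at 3 digits → 178° and 47.9095′; 178 + 47.9095/60 = 178.798492
  hemisphere W, so the sign is −
Point 2:
  Lat: split at 2 digits → 83° and 37.3559′; 83 + 37.3559/60 = 83.622598
  hemisphere S, so the sign is −
  λ: split at 3 digits → 149° and 27.7185′; 149 + 27.7185/60 = 149.461975
  E → positive
Point 3:
  φ: degrees = first 2 digits = 30, minutes = 6.41; 30 + 6.41/60 = 30.106833
  S → negative
  λ: split at 3 digits → 066° and 37.51953′; 66 + 37.51953/60 = 66.625326
  W → negative

1. -33.64334, -178.79849
2. -83.62260, 149.46198
3. -30.10683, -66.62533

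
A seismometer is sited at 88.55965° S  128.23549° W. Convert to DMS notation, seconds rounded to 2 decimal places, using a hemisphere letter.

φ: 0.559650 × 60 = 33.57900′ → 33′, remainder × 60 = 34.7400″
Lon: 0.235490° → 14.12940′; 0.12940 × 60 = 7.7640″

88°33′34.74″ S, 128°14′7.76″ W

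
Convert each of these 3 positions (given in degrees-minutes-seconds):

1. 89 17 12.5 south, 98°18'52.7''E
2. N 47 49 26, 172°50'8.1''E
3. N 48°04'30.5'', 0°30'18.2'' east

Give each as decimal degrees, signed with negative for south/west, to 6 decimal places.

Point 1:
  Latitude: 17′ + 12.5″ = 17.20833′; 89 + 17.20833/60 = 89.2868056
  hemisphere S, so the sign is −
  Longitude: 98 + 18/60 + 52.7/3600 = 98.3146389
  E → positive
Point 2:
  Lat: 47° + 49/60 + 26/3600 = 47 + 0.816667 + 0.007222 = 47.8238889
  N → positive
  λ: 50′ + 8.1″ = 50.13500′; 172 + 50.13500/60 = 172.8355833
  E → positive
Point 3:
  φ: 48° + 4/60 + 30.5/3600 = 48 + 0.066667 + 0.008472 = 48.0751389
  N → positive
  λ: 30′ + 18.2″ = 30.30333′; 0 + 30.30333/60 = 0.5050556
  E → positive

1. -89.286806, 98.314639
2. 47.823889, 172.835583
3. 48.075139, 0.505056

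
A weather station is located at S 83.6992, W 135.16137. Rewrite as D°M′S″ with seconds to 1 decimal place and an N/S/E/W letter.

83°41′57.1″ S, 135°09′40.9″ W

Latitude: whole degrees 83; 41.95200′ → 41′ and 57.120″
Longitude: 0.161370 × 60 = 9.68220′ → 9′, remainder × 60 = 40.932″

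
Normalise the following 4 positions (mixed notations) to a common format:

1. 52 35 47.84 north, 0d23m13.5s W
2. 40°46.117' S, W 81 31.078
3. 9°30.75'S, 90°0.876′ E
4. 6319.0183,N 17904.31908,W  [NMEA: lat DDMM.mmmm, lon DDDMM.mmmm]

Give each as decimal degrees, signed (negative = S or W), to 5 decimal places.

Point 1:
  Lat: 52° + 35/60 + 47.84/3600 = 52 + 0.583333 + 0.013289 = 52.596622
  N → positive
  Longitude: 0 + 23/60 + 13.5/3600 = 0.387083
  hemisphere W, so the sign is −
Point 2:
  Lat: 46.117′ = 0.768617°; total 40.768617
  S ⇒ negate
  Longitude: 81 + 31.078/60 = 81.517967
  hemisphere W, so the sign is −
Point 3:
  φ: 9 + 30.75/60 = 9.512500
  S ⇒ negate
  λ: 90 + 0.876/60 = 90.014600
  E → positive
Point 4:
  φ: split at 2 digits → 63° and 19.0183′; 63 + 19.0183/60 = 63.316972
  N → positive
  λ: degrees = first 3 digits = 179, minutes = 4.31908; 179 + 4.31908/60 = 179.071985
  W → negative

1. 52.59662, -0.38708
2. -40.76862, -81.51797
3. -9.51250, 90.01460
4. 63.31697, -179.07198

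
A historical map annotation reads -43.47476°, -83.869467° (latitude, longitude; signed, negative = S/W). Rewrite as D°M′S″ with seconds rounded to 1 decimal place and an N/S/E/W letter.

Latitude is negative → S; |value| = 43.474760
φ: whole degrees 43; 28.48560′ → 28′ and 29.136″
Longitude is negative → W; |value| = 83.869467
Lon: whole degrees 83; 52.16802′ → 52′ and 10.081″

43°28′29.1″ S, 83°52′10.1″ W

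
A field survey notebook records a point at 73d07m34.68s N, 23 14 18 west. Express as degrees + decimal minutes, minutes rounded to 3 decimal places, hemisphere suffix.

Latitude: seconds/60 = 0.57800; minutes = 7 + 0.57800 = 7.57800
λ: 14 + 18/60 = 14.30000′

73° 7.578′ N, 23° 14.300′ W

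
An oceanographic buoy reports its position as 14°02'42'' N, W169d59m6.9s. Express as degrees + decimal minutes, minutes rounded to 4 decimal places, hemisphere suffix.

14° 2.7000′ N, 169° 59.1150′ W

Lat: 2 + 42/60 = 2.700000′
Longitude: seconds/60 = 0.11500; minutes = 59 + 0.11500 = 59.115000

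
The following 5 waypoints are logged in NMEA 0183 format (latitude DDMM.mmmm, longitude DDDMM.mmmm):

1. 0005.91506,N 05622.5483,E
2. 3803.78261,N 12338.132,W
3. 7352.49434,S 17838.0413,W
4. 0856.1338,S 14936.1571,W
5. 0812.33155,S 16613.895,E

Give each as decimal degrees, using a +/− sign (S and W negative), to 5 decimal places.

1. 0.09858, 56.37581
2. 38.06304, -123.63553
3. -73.87491, -178.63402
4. -8.93556, -149.60262
5. -8.20553, 166.23158

Point 1:
  Latitude: degrees = first 2 digits = 0, minutes = 5.91506; 0 + 5.91506/60 = 0.098584
  N ⇒ keep positive
  Longitude: split at 3 digits → 056° and 22.5483′; 56 + 22.5483/60 = 56.375805
  E ⇒ keep positive
Point 2:
  φ: split at 2 digits → 38° and 3.78261′; 38 + 3.78261/60 = 38.063044
  N → positive
  λ: split at 3 digits → 123° and 38.132′; 123 + 38.132/60 = 123.635533
  W ⇒ negate
Point 3:
  φ: degrees = first 2 digits = 73, minutes = 52.49434; 73 + 52.49434/60 = 73.874906
  S → negative
  λ: degrees = first 3 digits = 178, minutes = 38.0413; 178 + 38.0413/60 = 178.634022
  W ⇒ negate
Point 4:
  Latitude: degrees = first 2 digits = 8, minutes = 56.1338; 8 + 56.1338/60 = 8.935563
  hemisphere S, so the sign is −
  Lon: degrees = first 3 digits = 149, minutes = 36.1571; 149 + 36.1571/60 = 149.602618
  W → negative
Point 5:
  Lat: split at 2 digits → 08° and 12.33155′; 8 + 12.33155/60 = 8.205526
  S → negative
  λ: degrees = first 3 digits = 166, minutes = 13.895; 166 + 13.895/60 = 166.231583
  E → positive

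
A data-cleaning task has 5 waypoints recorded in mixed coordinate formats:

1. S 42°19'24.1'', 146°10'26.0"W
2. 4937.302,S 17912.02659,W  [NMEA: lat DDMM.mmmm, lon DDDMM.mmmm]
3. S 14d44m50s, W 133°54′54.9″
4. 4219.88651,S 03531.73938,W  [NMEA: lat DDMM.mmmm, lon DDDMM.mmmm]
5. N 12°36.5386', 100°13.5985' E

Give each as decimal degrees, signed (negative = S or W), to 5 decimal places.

1. -42.32336, -146.17389
2. -49.62170, -179.20044
3. -14.74722, -133.91525
4. -42.33144, -35.52899
5. 12.60898, 100.22664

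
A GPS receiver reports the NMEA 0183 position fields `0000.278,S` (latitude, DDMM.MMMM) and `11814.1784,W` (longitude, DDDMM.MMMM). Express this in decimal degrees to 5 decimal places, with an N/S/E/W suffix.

Lat: split at 2 digits → 00° and 0.278′; 0 + 0.278/60 = 0.004633
Longitude: degrees = first 3 digits = 118, minutes = 14.1784; 118 + 14.1784/60 = 118.236307

0.00463° S, 118.23631° W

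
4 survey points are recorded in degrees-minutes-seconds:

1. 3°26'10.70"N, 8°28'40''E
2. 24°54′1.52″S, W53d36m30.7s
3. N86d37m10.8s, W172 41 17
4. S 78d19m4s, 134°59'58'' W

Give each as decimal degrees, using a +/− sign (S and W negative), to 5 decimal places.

1. 3.43631, 8.47778
2. -24.90042, -53.60853
3. 86.61967, -172.68806
4. -78.31778, -134.99944

Point 1:
  φ: 3° + 26/60 + 10.7/3600 = 3 + 0.433333 + 0.002972 = 3.436306
  N → positive
  Longitude: 8° + 28/60 + 40/3600 = 8 + 0.466667 + 0.011111 = 8.477778
  E ⇒ keep positive
Point 2:
  Lat: 24° + 54/60 + 1.52/3600 = 24 + 0.900000 + 0.000422 = 24.900422
  S → negative
  λ: 36′ + 30.7″ = 36.51167′; 53 + 36.51167/60 = 53.608528
  hemisphere W, so the sign is −
Point 3:
  Latitude: 86° + 37/60 + 10.8/3600 = 86 + 0.616667 + 0.003000 = 86.619667
  N ⇒ keep positive
  λ: 41′ + 17″ = 41.28333′; 172 + 41.28333/60 = 172.688056
  W ⇒ negate
Point 4:
  φ: 78 + 19/60 + 4/3600 = 78.317778
  hemisphere S, so the sign is −
  λ: 134° + 59/60 + 58/3600 = 134 + 0.983333 + 0.016111 = 134.999444
  W → negative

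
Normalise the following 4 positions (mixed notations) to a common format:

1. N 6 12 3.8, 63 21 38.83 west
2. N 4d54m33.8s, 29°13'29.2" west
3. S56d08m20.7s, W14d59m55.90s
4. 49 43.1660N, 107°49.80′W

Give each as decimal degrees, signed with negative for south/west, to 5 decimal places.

1. 6.20106, -63.36079
2. 4.90939, -29.22478
3. -56.13908, -14.99886
4. 49.71943, -107.83000

Point 1:
  φ: 12′ + 3.8″ = 12.06333′; 6 + 12.06333/60 = 6.201056
  N ⇒ keep positive
  Lon: 63° + 21/60 + 38.83/3600 = 63 + 0.350000 + 0.010786 = 63.360786
  W ⇒ negate
Point 2:
  Lat: 4 + 54/60 + 33.8/3600 = 4.909389
  N → positive
  λ: 29 + 13/60 + 29.2/3600 = 29.224778
  W ⇒ negate
Point 3:
  φ: 56° + 8/60 + 20.7/3600 = 56 + 0.133333 + 0.005750 = 56.139083
  hemisphere S, so the sign is −
  λ: 14° + 59/60 + 55.9/3600 = 14 + 0.983333 + 0.015528 = 14.998861
  hemisphere W, so the sign is −
Point 4:
  φ: 43.166′ = 0.719433°; total 49.719433
  N → positive
  Longitude: 49.8′ = 0.830000°; total 107.830000
  W → negative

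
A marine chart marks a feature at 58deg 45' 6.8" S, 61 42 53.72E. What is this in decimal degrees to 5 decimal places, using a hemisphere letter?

58.75189° S, 61.71492° E

Lat: 45′ + 6.8″ = 45.11333′; 58 + 45.11333/60 = 58.751889
λ: 61° + 42/60 + 53.72/3600 = 61 + 0.700000 + 0.014922 = 61.714922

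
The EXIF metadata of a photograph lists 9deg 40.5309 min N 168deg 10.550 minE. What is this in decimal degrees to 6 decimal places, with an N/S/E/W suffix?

9.675515° N, 168.175833° E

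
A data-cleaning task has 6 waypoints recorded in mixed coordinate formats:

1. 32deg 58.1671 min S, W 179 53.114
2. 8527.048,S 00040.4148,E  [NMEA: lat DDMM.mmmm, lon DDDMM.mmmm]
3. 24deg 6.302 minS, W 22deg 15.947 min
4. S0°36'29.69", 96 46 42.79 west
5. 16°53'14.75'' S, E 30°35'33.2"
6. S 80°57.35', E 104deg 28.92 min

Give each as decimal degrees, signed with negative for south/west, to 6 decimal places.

1. -32.969452, -179.885233
2. -85.450800, 0.673580
3. -24.105033, -22.265783
4. -0.608247, -96.778553
5. -16.887431, 30.592556
6. -80.955833, 104.482000

Point 1:
  Latitude: 58.1671′ = 0.969452°; total 32.9694517
  hemisphere S, so the sign is −
  Lon: 179 + 53.114/60 = 179.8852333
  W → negative
Point 2:
  Latitude: split at 2 digits → 85° and 27.048′; 85 + 27.048/60 = 85.4508000
  hemisphere S, so the sign is −
  Lon: degrees = first 3 digits = 0, minutes = 40.4148; 0 + 40.4148/60 = 0.6735800
  E ⇒ keep positive
Point 3:
  φ: 24 + 6.302/60 = 24.1050333
  hemisphere S, so the sign is −
  Lon: 22 + 15.947/60 = 22.2657833
  W ⇒ negate
Point 4:
  Lat: 36′ + 29.69″ = 36.49483′; 0 + 36.49483/60 = 0.6082472
  S ⇒ negate
  λ: 46′ + 42.79″ = 46.71317′; 96 + 46.71317/60 = 96.7785528
  W ⇒ negate
Point 5:
  φ: 16 + 53/60 + 14.75/3600 = 16.8874306
  hemisphere S, so the sign is −
  Longitude: 30° + 35/60 + 33.2/3600 = 30 + 0.583333 + 0.009222 = 30.5925556
  E ⇒ keep positive
Point 6:
  Lat: 57.35′ = 0.955833°; total 80.9558333
  S ⇒ negate
  λ: 28.92′ = 0.482000°; total 104.4820000
  E ⇒ keep positive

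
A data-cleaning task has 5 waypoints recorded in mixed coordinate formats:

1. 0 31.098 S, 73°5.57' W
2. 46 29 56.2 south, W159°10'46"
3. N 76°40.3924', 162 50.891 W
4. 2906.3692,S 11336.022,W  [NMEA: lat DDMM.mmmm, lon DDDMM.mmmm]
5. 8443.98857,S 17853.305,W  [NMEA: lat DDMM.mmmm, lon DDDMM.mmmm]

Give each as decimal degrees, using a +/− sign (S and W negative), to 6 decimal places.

1. -0.518300, -73.092833
2. -46.498944, -159.179444
3. 76.673207, -162.848183
4. -29.106153, -113.600367
5. -84.733143, -178.888417

Point 1:
  Latitude: 0 + 31.098/60 = 0.5183000
  S ⇒ negate
  λ: 5.57′ = 0.092833°; total 73.0928333
  hemisphere W, so the sign is −
Point 2:
  Lat: 46° + 29/60 + 56.2/3600 = 46 + 0.483333 + 0.015611 = 46.4989444
  S → negative
  Lon: 10′ + 46″ = 10.76667′; 159 + 10.76667/60 = 159.1794444
  W → negative
Point 3:
  Latitude: 76 + 40.3924/60 = 76.6732067
  N → positive
  λ: 162 + 50.891/60 = 162.8481833
  W → negative
Point 4:
  Lat: split at 2 digits → 29° and 6.3692′; 29 + 6.3692/60 = 29.1061533
  S ⇒ negate
  λ: degrees = first 3 digits = 113, minutes = 36.022; 113 + 36.022/60 = 113.6003667
  W → negative
Point 5:
  Lat: degrees = first 2 digits = 84, minutes = 43.98857; 84 + 43.98857/60 = 84.7331428
  hemisphere S, so the sign is −
  Longitude: degrees = first 3 digits = 178, minutes = 53.305; 178 + 53.305/60 = 178.8884167
  W → negative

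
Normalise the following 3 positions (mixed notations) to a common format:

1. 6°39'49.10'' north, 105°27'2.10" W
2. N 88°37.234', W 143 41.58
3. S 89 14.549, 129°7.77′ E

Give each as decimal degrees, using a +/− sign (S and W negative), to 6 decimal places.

1. 6.663639, -105.450583
2. 88.620567, -143.693000
3. -89.242483, 129.129500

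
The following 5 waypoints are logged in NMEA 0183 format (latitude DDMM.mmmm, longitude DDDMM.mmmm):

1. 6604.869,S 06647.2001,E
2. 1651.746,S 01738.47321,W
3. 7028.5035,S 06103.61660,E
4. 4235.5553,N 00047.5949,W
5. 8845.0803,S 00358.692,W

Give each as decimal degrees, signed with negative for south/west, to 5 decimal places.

1. -66.08115, 66.78667
2. -16.86243, -17.64122
3. -70.47506, 61.06028
4. 42.59259, -0.79325
5. -88.75134, -3.97820

Point 1:
  Lat: degrees = first 2 digits = 66, minutes = 4.869; 66 + 4.869/60 = 66.081150
  S ⇒ negate
  Longitude: degrees = first 3 digits = 66, minutes = 47.2001; 66 + 47.2001/60 = 66.786668
  E ⇒ keep positive
Point 2:
  φ: split at 2 digits → 16° and 51.746′; 16 + 51.746/60 = 16.862433
  S ⇒ negate
  Longitude: split at 3 digits → 017° and 38.47321′; 17 + 38.47321/60 = 17.641220
  W ⇒ negate
Point 3:
  Lat: degrees = first 2 digits = 70, minutes = 28.5035; 70 + 28.5035/60 = 70.475058
  hemisphere S, so the sign is −
  λ: split at 3 digits → 061° and 3.6166′; 61 + 3.6166/60 = 61.060277
  E ⇒ keep positive
Point 4:
  φ: degrees = first 2 digits = 42, minutes = 35.5553; 42 + 35.5553/60 = 42.592588
  N → positive
  Longitude: split at 3 digits → 000° and 47.5949′; 0 + 47.5949/60 = 0.793248
  W ⇒ negate
Point 5:
  Lat: split at 2 digits → 88° and 45.0803′; 88 + 45.0803/60 = 88.751338
  S ⇒ negate
  Lon: split at 3 digits → 003° and 58.692′; 3 + 58.692/60 = 3.978200
  W ⇒ negate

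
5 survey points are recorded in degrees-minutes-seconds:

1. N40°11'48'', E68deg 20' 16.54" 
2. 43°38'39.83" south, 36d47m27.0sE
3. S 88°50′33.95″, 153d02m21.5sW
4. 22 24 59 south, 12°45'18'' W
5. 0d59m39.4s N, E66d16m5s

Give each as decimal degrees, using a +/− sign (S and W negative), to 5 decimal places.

Point 1:
  φ: 40 + 11/60 + 48/3600 = 40.196667
  N ⇒ keep positive
  Lon: 68 + 20/60 + 16.54/3600 = 68.337928
  E → positive
Point 2:
  φ: 43° + 38/60 + 39.83/3600 = 43 + 0.633333 + 0.011064 = 43.644397
  S → negative
  Longitude: 36° + 47/60 + 27/3600 = 36 + 0.783333 + 0.007500 = 36.790833
  E ⇒ keep positive
Point 3:
  Latitude: 88 + 50/60 + 33.95/3600 = 88.842764
  hemisphere S, so the sign is −
  Lon: 153 + 2/60 + 21.5/3600 = 153.039306
  W ⇒ negate
Point 4:
  Lat: 22° + 24/60 + 59/3600 = 22 + 0.400000 + 0.016389 = 22.416389
  hemisphere S, so the sign is −
  Longitude: 12° + 45/60 + 18/3600 = 12 + 0.750000 + 0.005000 = 12.755000
  hemisphere W, so the sign is −
Point 5:
  φ: 0 + 59/60 + 39.4/3600 = 0.994278
  N → positive
  Longitude: 66 + 16/60 + 5/3600 = 66.268056
  E ⇒ keep positive

1. 40.19667, 68.33793
2. -43.64440, 36.79083
3. -88.84276, -153.03931
4. -22.41639, -12.75500
5. 0.99428, 66.26806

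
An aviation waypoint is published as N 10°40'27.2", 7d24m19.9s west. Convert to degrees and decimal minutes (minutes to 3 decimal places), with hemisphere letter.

φ: seconds/60 = 0.45333; minutes = 40 + 0.45333 = 40.45333
Longitude: seconds/60 = 0.33167; minutes = 24 + 0.33167 = 24.33167

10° 40.453′ N, 7° 24.332′ W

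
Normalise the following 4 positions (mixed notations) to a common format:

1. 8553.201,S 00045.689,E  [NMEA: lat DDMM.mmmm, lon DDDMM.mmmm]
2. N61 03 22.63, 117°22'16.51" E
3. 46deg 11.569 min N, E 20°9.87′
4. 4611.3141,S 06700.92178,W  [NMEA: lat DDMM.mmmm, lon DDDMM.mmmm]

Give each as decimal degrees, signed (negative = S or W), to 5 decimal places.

1. -85.88668, 0.76148
2. 61.05629, 117.37125
3. 46.19282, 20.16450
4. -46.18857, -67.01536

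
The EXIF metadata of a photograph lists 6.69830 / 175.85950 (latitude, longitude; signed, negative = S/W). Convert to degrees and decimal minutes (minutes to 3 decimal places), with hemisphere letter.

6° 41.898′ N, 175° 51.570′ E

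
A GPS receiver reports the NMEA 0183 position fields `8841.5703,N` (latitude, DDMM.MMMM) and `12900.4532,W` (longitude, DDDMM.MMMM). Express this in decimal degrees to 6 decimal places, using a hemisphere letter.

88.692838° N, 129.007553° W

φ: degrees = first 2 digits = 88, minutes = 41.5703; 88 + 41.5703/60 = 88.6928383
Longitude: degrees = first 3 digits = 129, minutes = 0.4532; 129 + 0.4532/60 = 129.0075533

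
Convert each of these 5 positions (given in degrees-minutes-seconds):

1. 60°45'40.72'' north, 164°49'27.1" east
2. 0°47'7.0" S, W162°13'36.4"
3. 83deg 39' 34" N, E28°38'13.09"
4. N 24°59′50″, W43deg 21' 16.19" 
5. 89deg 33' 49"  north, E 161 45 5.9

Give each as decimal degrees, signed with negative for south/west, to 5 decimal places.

1. 60.76131, 164.82419
2. -0.78528, -162.22678
3. 83.65944, 28.63697
4. 24.99722, -43.35450
5. 89.56361, 161.75164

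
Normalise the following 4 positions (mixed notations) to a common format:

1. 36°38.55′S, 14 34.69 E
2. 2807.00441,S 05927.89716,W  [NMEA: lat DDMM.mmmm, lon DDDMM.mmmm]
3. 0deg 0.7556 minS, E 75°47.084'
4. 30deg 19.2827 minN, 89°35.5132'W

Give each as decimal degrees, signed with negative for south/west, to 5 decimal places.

1. -36.64250, 14.57817
2. -28.11674, -59.46495
3. -0.01259, 75.78473
4. 30.32138, -89.59189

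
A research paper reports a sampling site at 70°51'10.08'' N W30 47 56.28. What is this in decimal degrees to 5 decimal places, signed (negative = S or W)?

70.85280, -30.79897

Lat: 70 + 51/60 + 10.08/3600 = 70.852800
N ⇒ keep positive
Longitude: 30 + 47/60 + 56.28/3600 = 30.798967
W → negative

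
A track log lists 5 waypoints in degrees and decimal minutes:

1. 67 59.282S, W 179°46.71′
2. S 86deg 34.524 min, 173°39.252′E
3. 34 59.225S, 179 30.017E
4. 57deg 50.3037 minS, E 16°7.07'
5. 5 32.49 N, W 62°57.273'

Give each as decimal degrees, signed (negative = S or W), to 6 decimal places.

1. -67.988033, -179.778500
2. -86.575400, 173.654200
3. -34.987083, 179.500283
4. -57.838395, 16.117833
5. 5.541500, -62.954550

Point 1:
  φ: 59.282′ = 0.988033°; total 67.9880333
  hemisphere S, so the sign is −
  Lon: 46.71′ = 0.778500°; total 179.7785000
  hemisphere W, so the sign is −
Point 2:
  Latitude: 34.524′ = 0.575400°; total 86.5754000
  hemisphere S, so the sign is −
  λ: 39.252′ = 0.654200°; total 173.6542000
  E → positive
Point 3:
  Lat: 34 + 59.225/60 = 34.9870833
  hemisphere S, so the sign is −
  Longitude: 30.017′ = 0.500283°; total 179.5002833
  E → positive
Point 4:
  Latitude: 57 + 50.3037/60 = 57.8383950
  hemisphere S, so the sign is −
  Lon: 7.07′ = 0.117833°; total 16.1178333
  E ⇒ keep positive
Point 5:
  Latitude: 5 + 32.49/60 = 5.5415000
  N → positive
  Lon: 57.273′ = 0.954550°; total 62.9545500
  W → negative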